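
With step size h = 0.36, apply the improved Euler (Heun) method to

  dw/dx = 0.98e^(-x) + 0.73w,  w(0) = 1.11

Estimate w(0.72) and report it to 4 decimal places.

2.5581

Heun: k1 = f(x_n, w_n); k2 = f(x_n + h, w_n + h·k1); w_{n+1} = w_n + (h/2)·(k1 + k2).
x=0.000000, w=1.110000:
  k1 = f(0.000000, 1.110000) = 1.790300
  k2 = f(0.360000, 1.754508) = 1.964514
  w ← 1.110000 + (0.36/2)·(1.790300 + 1.964514) = 1.785866
x=0.360000, w=1.785866:
  k1 = f(0.360000, 1.785866) = 1.987405
  k2 = f(0.720000, 2.501332) = 2.302990
  w ← 1.785866 + (0.36/2)·(1.987405 + 2.302990) = 2.558138
w(0.72) ≈ 2.5581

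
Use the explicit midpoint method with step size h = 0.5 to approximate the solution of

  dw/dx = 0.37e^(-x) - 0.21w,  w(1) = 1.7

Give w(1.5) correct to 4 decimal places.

1.5803

Midpoint: k1 = f(x_n, w_n); k2 = f(x_n + h/2, w_n + (h/2)·k1); w_{n+1} = w_n + h·k2.
x=1.000000, w=1.700000:
  k1 = f(1.000000, 1.700000) = -0.220885
  k2 = f(1.250000, 1.644779) = -0.239397
  w ← 1.700000 + 0.5·(-0.239397) = 1.580302
w(1.5) ≈ 1.5803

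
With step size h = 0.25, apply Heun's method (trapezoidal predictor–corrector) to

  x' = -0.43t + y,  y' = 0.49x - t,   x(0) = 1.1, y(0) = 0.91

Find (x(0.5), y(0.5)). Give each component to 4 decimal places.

Heun on (x,y): k1 = f(t_n, state_n); k2 = f(t_n + h, state_n + h·k1); state_{n+1} = state_n + (h/2)·(k1 + k2).
0.000000: (1.100000, 0.910000)
  k1 = (0.910000, 0.539000)
  predictor → (1.327500, 1.044750)
  k2 = (0.937250, 0.400475)
  → (1.330906, 1.027434)
0.250000: (1.330906, 1.027434)
  k1 = (0.919934, 0.402144)
  predictor → (1.560890, 1.127970)
  k2 = (0.912970, 0.264836)
  → (1.560019, 1.110807)
(x(0.5), y(0.5)) ≈ (1.5600, 1.1108)

1.5600, 1.1108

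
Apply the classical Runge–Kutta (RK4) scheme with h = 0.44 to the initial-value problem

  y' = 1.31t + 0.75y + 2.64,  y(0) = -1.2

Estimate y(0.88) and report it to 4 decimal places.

RK4: k1 = f(t_n, y_n); k2 = f(t_n + h/2, y_n + (h/2)·k1); k3 = f(t_n + h/2, y_n + (h/2)·k2); k4 = f(t_n + h, y_n + h·k3); y_{n+1} = y_n + (h/6)·(k1 + 2k2 + 2k3 + k4).
t=0.000000, y=-1.200000:
  k1 = f(0.000000, -1.200000) = 1.740000
  k2 = f(0.220000, -0.817200) = 2.315300
  k3 = f(0.220000, -0.690634) = 2.410224
  k4 = f(0.440000, -0.139501) = 3.111774
  y ← -1.200000 + (0.44/6)·(k1 + 2k2 + 2k3 + k4) = -0.151126
t=0.440000, y=-0.151126:
  k1 = f(0.440000, -0.151126) = 3.103055
  k2 = f(0.660000, 0.531546) = 3.903259
  k3 = f(0.660000, 0.707591) = 4.035293
  k4 = f(0.880000, 1.624403) = 5.011102
  y ← -0.151126 + (0.44/6)·(k1 + 2k2 + 2k3 + k4) = 1.608233
y(0.88) ≈ 1.6082

1.6082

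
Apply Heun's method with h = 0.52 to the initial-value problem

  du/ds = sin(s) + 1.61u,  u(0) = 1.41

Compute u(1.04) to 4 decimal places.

7.4922

Heun: k1 = f(s_n, u_n); k2 = f(s_n + h, u_n + h·k1); u_{n+1} = u_n + (h/2)·(k1 + k2).
s=0.000000, u=1.410000:
  k1 = f(0.000000, 1.410000) = 2.270100
  k2 = f(0.520000, 2.590452) = 4.667508
  u ← 1.410000 + (0.52/2)·(2.270100 + 4.667508) = 3.213778
s=0.520000, u=3.213778:
  k1 = f(0.520000, 3.213778) = 5.671063
  k2 = f(1.040000, 6.162731) = 10.784401
  u ← 3.213778 + (0.52/2)·(5.671063 + 10.784401) = 7.492199
u(1.04) ≈ 7.4922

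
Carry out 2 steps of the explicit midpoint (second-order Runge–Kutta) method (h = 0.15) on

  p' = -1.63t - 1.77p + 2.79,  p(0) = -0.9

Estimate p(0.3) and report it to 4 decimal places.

0.0448

Midpoint: k1 = f(t_n, p_n); k2 = f(t_n + h/2, p_n + (h/2)·k1); p_{n+1} = p_n + h·k2.
t=0.000000, p=-0.900000:
  k1 = f(0.000000, -0.900000) = 4.383000
  k2 = f(0.075000, -0.571275) = 3.678907
  p ← -0.900000 + 0.15·3.678907 = -0.348164
t=0.150000, p=-0.348164:
  k1 = f(0.150000, -0.348164) = 3.161750
  k2 = f(0.225000, -0.111033) = 2.619778
  p ← -0.348164 + 0.15·2.619778 = 0.044803
p(0.3) ≈ 0.0448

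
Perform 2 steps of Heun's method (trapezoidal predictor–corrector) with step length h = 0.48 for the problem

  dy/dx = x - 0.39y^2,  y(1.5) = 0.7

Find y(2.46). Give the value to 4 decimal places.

Heun: k1 = f(x_n, y_n); k2 = f(x_n + h, y_n + h·k1); y_{n+1} = y_n + (h/2)·(k1 + k2).
x=1.500000, y=0.700000:
  k1 = f(1.500000, 0.700000) = 1.308900
  k2 = f(1.980000, 1.328272) = 1.291920
  y ← 0.700000 + (0.48/2)·(1.308900 + 1.291920) = 1.324197
x=1.980000, y=1.324197:
  k1 = f(1.980000, 1.324197) = 1.296136
  k2 = f(2.460000, 1.946342) = 0.982583
  y ← 1.324197 + (0.48/2)·(1.296136 + 0.982583) = 1.871090
y(2.46) ≈ 1.8711

1.8711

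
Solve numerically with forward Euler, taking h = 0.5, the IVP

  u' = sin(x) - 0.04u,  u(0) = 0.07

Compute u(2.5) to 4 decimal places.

Euler: u_{n+1} = u_n + h·f(x_n, u_n).
x=0.000000, u=0.070000: f=-0.002800 → u ← 0.070000 + 0.5·(-0.002800) = 0.068600
x=0.500000, u=0.068600: f=0.476682 → u ← 0.068600 + 0.5·0.476682 = 0.306941
x=1.000000, u=0.306941: f=0.829193 → u ← 0.306941 + 0.5·0.829193 = 0.721537
x=1.500000, u=0.721537: f=0.968633 → u ← 0.721537 + 0.5·0.968633 = 1.205854
x=2.000000, u=1.205854: f=0.861063 → u ← 1.205854 + 0.5·0.861063 = 1.636386
u(2.5) ≈ 1.6364

1.6364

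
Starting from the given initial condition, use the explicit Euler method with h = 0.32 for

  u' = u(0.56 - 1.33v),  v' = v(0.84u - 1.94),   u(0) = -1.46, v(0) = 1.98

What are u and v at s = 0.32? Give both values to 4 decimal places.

-0.4913, -0.0262

Euler on (u,v): u_{n+1} = u_n + h·u', v_{n+1} = v_n + h·v'.
0.000000: (-1.460000, 1.980000); f=(3.027164, -6.269472) → (-0.491308, -0.026231)
(u(0.32), v(0.32)) ≈ (-0.4913, -0.0262)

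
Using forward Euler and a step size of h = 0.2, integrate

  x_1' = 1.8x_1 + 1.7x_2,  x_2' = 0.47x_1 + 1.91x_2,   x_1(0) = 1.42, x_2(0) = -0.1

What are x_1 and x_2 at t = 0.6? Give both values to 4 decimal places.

Euler on (x_1,x_2): x_1_{n+1} = x_1_n + h·x_1', x_2_{n+1} = x_2_n + h·x_2'.
0.000000: (1.420000, -0.100000); f=(2.386000, 0.476400) → (1.897200, -0.004720)
0.200000: (1.897200, -0.004720); f=(3.406936, 0.882669) → (2.578587, 0.171814)
0.400000: (2.578587, 0.171814); f=(4.933540, 1.540100) → (3.565295, 0.479834)
(x_1(0.6), x_2(0.6)) ≈ (3.5653, 0.4798)

3.5653, 0.4798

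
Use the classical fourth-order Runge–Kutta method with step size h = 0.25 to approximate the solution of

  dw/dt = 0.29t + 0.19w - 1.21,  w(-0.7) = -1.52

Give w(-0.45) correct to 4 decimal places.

-1.9465

RK4: k1 = f(t_n, w_n); k2 = f(t_n + h/2, w_n + (h/2)·k1); k3 = f(t_n + h/2, w_n + (h/2)·k2); k4 = f(t_n + h, w_n + h·k3); w_{n+1} = w_n + (h/6)·(k1 + 2k2 + 2k3 + k4).
t=-0.700000, w=-1.520000:
  k1 = f(-0.700000, -1.520000) = -1.701800
  k2 = f(-0.575000, -1.732725) = -1.705968
  k3 = f(-0.575000, -1.733246) = -1.706067
  k4 = f(-0.450000, -1.946517) = -1.710338
  w ← -1.520000 + (0.25/6)·(k1 + 2k2 + 2k3 + k4) = -1.946509
w(-0.45) ≈ -1.9465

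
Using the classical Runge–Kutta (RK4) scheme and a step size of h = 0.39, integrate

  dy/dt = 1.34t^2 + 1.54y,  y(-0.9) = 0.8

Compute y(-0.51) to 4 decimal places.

1.8431

RK4: k1 = f(t_n, y_n); k2 = f(t_n + h/2, y_n + (h/2)·k1); k3 = f(t_n + h/2, y_n + (h/2)·k2); k4 = f(t_n + h, y_n + h·k3); y_{n+1} = y_n + (h/6)·(k1 + 2k2 + 2k3 + k4).
t=-0.900000, y=0.800000:
  k1 = f(-0.900000, 0.800000) = 2.317400
  k2 = f(-0.705000, 1.251893) = 2.593929
  k3 = f(-0.705000, 1.305816) = 2.676970
  k4 = f(-0.510000, 1.844018) = 3.188322
  y ← 0.800000 + (0.39/6)·(k1 + 2k2 + 2k3 + k4) = 1.843089
y(-0.51) ≈ 1.8431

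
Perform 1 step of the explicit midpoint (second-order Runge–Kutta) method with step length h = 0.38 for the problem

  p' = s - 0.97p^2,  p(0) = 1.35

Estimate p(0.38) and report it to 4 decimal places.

Midpoint: k1 = f(s_n, p_n); k2 = f(s_n + h/2, p_n + (h/2)·k1); p_{n+1} = p_n + h·k2.
s=0.000000, p=1.350000:
  k1 = f(0.000000, 1.350000) = -1.767825
  k2 = f(0.190000, 1.014113) = -0.807573
  p ← 1.350000 + 0.38·(-0.807573) = 1.043122
p(0.38) ≈ 1.0431

1.0431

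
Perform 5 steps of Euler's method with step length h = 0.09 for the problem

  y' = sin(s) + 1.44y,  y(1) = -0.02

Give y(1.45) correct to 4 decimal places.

0.4928

Euler: y_{n+1} = y_n + h·f(s_n, y_n).
s=1.000000, y=-0.020000: f=0.812671 → y ← -0.020000 + 0.09·0.812671 = 0.053140
s=1.090000, y=0.053140: f=0.963149 → y ← 0.053140 + 0.09·0.963149 = 0.139824
s=1.180000, y=0.139824: f=1.125952 → y ← 0.139824 + 0.09·1.125952 = 0.241160
s=1.270000, y=0.241160: f=1.302371 → y ← 0.241160 + 0.09·1.302371 = 0.358373
s=1.360000, y=0.358373: f=1.493922 → y ← 0.358373 + 0.09·1.493922 = 0.492826
y(1.45) ≈ 0.4928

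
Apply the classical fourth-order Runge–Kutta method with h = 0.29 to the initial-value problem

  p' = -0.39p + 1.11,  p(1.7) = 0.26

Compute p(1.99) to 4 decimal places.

0.5366

RK4: k1 = f(t_n, p_n); k2 = f(t_n + h/2, p_n + (h/2)·k1); k3 = f(t_n + h/2, p_n + (h/2)·k2); k4 = f(t_n + h, p_n + h·k3); p_{n+1} = p_n + (h/6)·(k1 + 2k2 + 2k3 + k4).
t=1.700000, p=0.260000:
  k1 = f(1.700000, 0.260000) = 1.008600
  k2 = f(1.845000, 0.406247) = 0.951564
  k3 = f(1.845000, 0.397977) = 0.954789
  k4 = f(1.990000, 0.536889) = 0.900613
  p ← 0.260000 + (0.29/6)·(k1 + 2k2 + 2k3 + k4) = 0.536559
p(1.99) ≈ 0.5366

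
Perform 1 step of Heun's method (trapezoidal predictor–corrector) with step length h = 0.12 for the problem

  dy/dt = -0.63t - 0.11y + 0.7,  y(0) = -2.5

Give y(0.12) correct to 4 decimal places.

-2.3883

Heun: k1 = f(t_n, y_n); k2 = f(t_n + h, y_n + h·k1); y_{n+1} = y_n + (h/2)·(k1 + k2).
t=0.000000, y=-2.500000:
  k1 = f(0.000000, -2.500000) = 0.975000
  k2 = f(0.120000, -2.383000) = 0.886530
  y ← -2.500000 + (0.12/2)·(0.975000 + 0.886530) = -2.388308
y(0.12) ≈ -2.3883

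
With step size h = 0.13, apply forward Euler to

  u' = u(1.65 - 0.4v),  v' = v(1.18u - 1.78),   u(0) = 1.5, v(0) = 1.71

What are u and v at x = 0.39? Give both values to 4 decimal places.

Euler on (u,v): u_{n+1} = u_n + h·u', v_{n+1} = v_n + h·v'.
0.000000: (1.500000, 1.710000); f=(1.449000, -0.017100) → (1.688370, 1.707777)
0.130000: (1.688370, 1.707777); f=(1.632467, 0.362521) → (1.900591, 1.754905)
0.260000: (1.900591, 1.754905); f=(1.801832, 0.811989) → (2.134829, 1.860463)
(u(0.39), v(0.39)) ≈ (2.1348, 1.8605)

2.1348, 1.8605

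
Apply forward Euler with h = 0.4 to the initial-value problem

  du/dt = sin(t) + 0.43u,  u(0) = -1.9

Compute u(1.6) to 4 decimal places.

Euler: u_{n+1} = u_n + h·f(t_n, u_n).
t=0.000000, u=-1.900000: f=-0.817000 → u ← -1.900000 + 0.4·(-0.817000) = -2.226800
t=0.400000, u=-2.226800: f=-0.568106 → u ← -2.226800 + 0.4·(-0.568106) = -2.454042
t=0.800000, u=-2.454042: f=-0.337882 → u ← -2.454042 + 0.4·(-0.337882) = -2.589195
t=1.200000, u=-2.589195: f=-0.181315 → u ← -2.589195 + 0.4·(-0.181315) = -2.661721
u(1.6) ≈ -2.6617

-2.6617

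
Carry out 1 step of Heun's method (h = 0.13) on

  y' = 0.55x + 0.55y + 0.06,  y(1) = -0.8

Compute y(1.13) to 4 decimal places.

-0.7725

Heun: k1 = f(x_n, y_n); k2 = f(x_n + h, y_n + h·k1); y_{n+1} = y_n + (h/2)·(k1 + k2).
x=1.000000, y=-0.800000:
  k1 = f(1.000000, -0.800000) = 0.170000
  k2 = f(1.130000, -0.777900) = 0.253655
  y ← -0.800000 + (0.13/2)·(0.170000 + 0.253655) = -0.772462
y(1.13) ≈ -0.7725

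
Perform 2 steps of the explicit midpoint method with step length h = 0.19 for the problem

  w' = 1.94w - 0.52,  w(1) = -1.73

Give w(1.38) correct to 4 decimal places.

Midpoint: k1 = f(t_n, w_n); k2 = f(t_n + h/2, w_n + (h/2)·k1); w_{n+1} = w_n + h·k2.
t=1.000000, w=-1.730000:
  k1 = f(1.000000, -1.730000) = -3.876200
  k2 = f(1.095000, -2.098239) = -4.590584
  w ← -1.730000 + 0.19·(-4.590584) = -2.602211
t=1.190000, w=-2.602211:
  k1 = f(1.190000, -2.602211) = -5.568289
  k2 = f(1.285000, -3.131198) = -6.594525
  w ← -2.602211 + 0.19·(-6.594525) = -3.855171
w(1.38) ≈ -3.8552

-3.8552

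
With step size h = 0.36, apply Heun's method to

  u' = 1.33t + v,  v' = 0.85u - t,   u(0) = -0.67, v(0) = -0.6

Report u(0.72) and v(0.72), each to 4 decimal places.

-0.9726, -1.3767

Heun on (u,v): k1 = f(t_n, state_n); k2 = f(t_n + h, state_n + h·k1); state_{n+1} = state_n + (h/2)·(k1 + k2).
0.000000: (-0.670000, -0.600000)
  k1 = (-0.600000, -0.569500)
  predictor → (-0.886000, -0.805020)
  k2 = (-0.326220, -1.113100)
  → (-0.836720, -0.902868)
0.360000: (-0.836720, -0.902868)
  k1 = (-0.424068, -1.071212)
  predictor → (-0.989384, -1.288504)
  k2 = (-0.330904, -1.560976)
  → (-0.972615, -1.376662)
(u(0.72), v(0.72)) ≈ (-0.9726, -1.3767)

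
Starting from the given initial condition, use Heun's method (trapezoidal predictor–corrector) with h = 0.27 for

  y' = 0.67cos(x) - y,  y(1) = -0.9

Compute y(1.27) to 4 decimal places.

Heun: k1 = f(x_n, y_n); k2 = f(x_n + h, y_n + h·k1); y_{n+1} = y_n + (h/2)·(k1 + k2).
x=1.000000, y=-0.900000:
  k1 = f(1.000000, -0.900000) = 1.262003
  k2 = f(1.270000, -0.559259) = 0.757767
  y ← -0.900000 + (0.27/2)·(1.262003 + 0.757767) = -0.627331
y(1.27) ≈ -0.6273

-0.6273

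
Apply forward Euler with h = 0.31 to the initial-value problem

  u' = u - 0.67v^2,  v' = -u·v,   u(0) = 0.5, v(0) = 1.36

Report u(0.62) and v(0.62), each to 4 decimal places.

Euler on (u,v): u_{n+1} = u_n + h·u', v_{n+1} = v_n + h·v'.
0.000000: (0.500000, 1.360000); f=(-0.739232, -0.680000) → (0.270838, 1.149200)
0.310000: (0.270838, 1.149200); f=(-0.614005, -0.311247) → (0.080497, 1.052713)
(u(0.62), v(0.62)) ≈ (0.0805, 1.0527)

0.0805, 1.0527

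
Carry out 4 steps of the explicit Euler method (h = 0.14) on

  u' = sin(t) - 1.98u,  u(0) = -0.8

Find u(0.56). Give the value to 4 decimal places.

-0.1231

Euler: u_{n+1} = u_n + h·f(t_n, u_n).
t=0.000000, u=-0.800000: f=1.584000 → u ← -0.800000 + 0.14·1.584000 = -0.578240
t=0.140000, u=-0.578240: f=1.284458 → u ← -0.578240 + 0.14·1.284458 = -0.398416
t=0.280000, u=-0.398416: f=1.065219 → u ← -0.398416 + 0.14·1.065219 = -0.249285
t=0.420000, u=-0.249285: f=0.901345 → u ← -0.249285 + 0.14·0.901345 = -0.123097
u(0.56) ≈ -0.1231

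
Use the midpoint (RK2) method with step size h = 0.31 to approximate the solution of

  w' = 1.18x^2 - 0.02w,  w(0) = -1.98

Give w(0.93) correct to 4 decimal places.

-1.6371

Midpoint: k1 = f(x_n, w_n); k2 = f(x_n + h/2, w_n + (h/2)·k1); w_{n+1} = w_n + h·k2.
x=0.000000, w=-1.980000:
  k1 = f(0.000000, -1.980000) = 0.039600
  k2 = f(0.155000, -1.973862) = 0.067827
  w ← -1.980000 + 0.31·0.067827 = -1.958974
x=0.310000, w=-1.958974:
  k1 = f(0.310000, -1.958974) = 0.152577
  k2 = f(0.465000, -1.935324) = 0.293852
  w ← -1.958974 + 0.31·0.293852 = -1.867880
x=0.620000, w=-1.867880:
  k1 = f(0.620000, -1.867880) = 0.490950
  k2 = f(0.775000, -1.791782) = 0.744573
  w ← -1.867880 + 0.31·0.744573 = -1.637062
w(0.93) ≈ -1.6371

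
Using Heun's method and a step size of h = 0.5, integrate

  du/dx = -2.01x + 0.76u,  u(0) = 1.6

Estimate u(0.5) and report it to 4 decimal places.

2.0723

Heun: k1 = f(x_n, u_n); k2 = f(x_n + h, u_n + h·k1); u_{n+1} = u_n + (h/2)·(k1 + k2).
x=0.000000, u=1.600000:
  k1 = f(0.000000, 1.600000) = 1.216000
  k2 = f(0.500000, 2.208000) = 0.673080
  u ← 1.600000 + (0.5/2)·(1.216000 + 0.673080) = 2.072270
u(0.5) ≈ 2.0723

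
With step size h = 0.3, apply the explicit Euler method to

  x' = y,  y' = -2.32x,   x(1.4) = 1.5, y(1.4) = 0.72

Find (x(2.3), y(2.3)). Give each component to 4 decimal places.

Euler on (x,y): x_{n+1} = x_n + h·x', y_{n+1} = y_n + h·y'.
1.400000: (1.500000, 0.720000); f=(0.720000, -3.480000) → (1.716000, -0.324000)
1.700000: (1.716000, -0.324000); f=(-0.324000, -3.981120) → (1.618800, -1.518336)
2.000000: (1.618800, -1.518336); f=(-1.518336, -3.755616) → (1.163299, -2.645021)
(x(2.3), y(2.3)) ≈ (1.1633, -2.6450)

1.1633, -2.6450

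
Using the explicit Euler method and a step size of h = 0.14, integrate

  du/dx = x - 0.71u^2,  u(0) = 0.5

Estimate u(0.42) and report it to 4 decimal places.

Euler: u_{n+1} = u_n + h·f(x_n, u_n).
x=0.000000, u=0.500000: f=-0.177500 → u ← 0.500000 + 0.14·(-0.177500) = 0.475150
x=0.140000, u=0.475150: f=-0.020295 → u ← 0.475150 + 0.14·(-0.020295) = 0.472309
x=0.280000, u=0.472309: f=0.121616 → u ← 0.472309 + 0.14·0.121616 = 0.489335
u(0.42) ≈ 0.4893

0.4893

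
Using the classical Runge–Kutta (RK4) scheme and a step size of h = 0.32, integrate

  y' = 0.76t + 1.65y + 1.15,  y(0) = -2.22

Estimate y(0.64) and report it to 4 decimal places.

RK4: k1 = f(t_n, y_n); k2 = f(t_n + h/2, y_n + (h/2)·k1); k3 = f(t_n + h/2, y_n + (h/2)·k2); k4 = f(t_n + h, y_n + h·k3); y_{n+1} = y_n + (h/6)·(k1 + 2k2 + 2k3 + k4).
t=0.000000, y=-2.220000:
  k1 = f(0.000000, -2.220000) = -2.513000
  k2 = f(0.160000, -2.622080) = -3.054832
  k3 = f(0.160000, -2.708773) = -3.197876
  k4 = f(0.320000, -3.243320) = -3.958278
  y ← -2.220000 + (0.32/6)·(k1 + 2k2 + 2k3 + k4) = -3.232090
t=0.320000, y=-3.232090:
  k1 = f(0.320000, -3.232090) = -3.939749
  k2 = f(0.480000, -3.862450) = -4.858243
  k3 = f(0.480000, -4.009409) = -5.100725
  k4 = f(0.640000, -4.864322) = -6.389732
  y ← -3.232090 + (0.32/6)·(k1 + 2k2 + 2k3 + k4) = -4.845286
y(0.64) ≈ -4.8453

-4.8453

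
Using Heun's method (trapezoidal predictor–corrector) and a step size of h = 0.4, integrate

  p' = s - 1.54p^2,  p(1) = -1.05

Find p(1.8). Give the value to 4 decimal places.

-2.9491

Heun: k1 = f(s_n, p_n); k2 = f(s_n + h, p_n + h·k1); p_{n+1} = p_n + (h/2)·(k1 + k2).
s=1.000000, p=-1.050000:
  k1 = f(1.000000, -1.050000) = -0.697850
  k2 = f(1.400000, -1.329140) = -1.320584
  p ← -1.050000 + (0.4/2)·(-0.697850 + (-1.320584)) = -1.453687
s=1.400000, p=-1.453687:
  k1 = f(1.400000, -1.453687) = -1.854336
  k2 = f(1.800000, -2.195421) = -5.622608
  p ← -1.453687 + (0.4/2)·(-1.854336 + (-5.622608)) = -2.949076
p(1.8) ≈ -2.9491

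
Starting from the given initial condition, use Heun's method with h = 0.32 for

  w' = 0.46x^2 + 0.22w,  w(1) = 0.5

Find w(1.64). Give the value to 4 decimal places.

1.1329

Heun: k1 = f(x_n, w_n); k2 = f(x_n + h, w_n + h·k1); w_{n+1} = w_n + (h/2)·(k1 + k2).
x=1.000000, w=0.500000:
  k1 = f(1.000000, 0.500000) = 0.570000
  k2 = f(1.320000, 0.682400) = 0.951632
  w ← 0.500000 + (0.32/2)·(0.570000 + 0.951632) = 0.743461
x=1.320000, w=0.743461:
  k1 = f(1.320000, 0.743461) = 0.965065
  k2 = f(1.640000, 1.052282) = 1.468718
  w ← 0.743461 + (0.32/2)·(0.965065 + 1.468718) = 1.132866
w(1.64) ≈ 1.1329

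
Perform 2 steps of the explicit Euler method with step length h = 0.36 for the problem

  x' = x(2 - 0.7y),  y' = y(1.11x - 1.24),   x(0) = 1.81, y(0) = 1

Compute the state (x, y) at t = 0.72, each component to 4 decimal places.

3.7152, 2.0626

Euler on (x,y): x_{n+1} = x_n + h·x', y_{n+1} = y_n + h·y'.
0.000000: (1.810000, 1.000000); f=(2.353000, 0.769100) → (2.657080, 1.276876)
0.360000: (2.657080, 1.276876); f=(2.939227, 2.182639) → (3.715202, 2.062626)
(x(0.72), y(0.72)) ≈ (3.7152, 2.0626)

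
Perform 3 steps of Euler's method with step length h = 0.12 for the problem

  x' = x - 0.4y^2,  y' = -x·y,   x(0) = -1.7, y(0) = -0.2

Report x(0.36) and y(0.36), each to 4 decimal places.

-2.3981, -0.3718

Euler on (x,y): x_{n+1} = x_n + h·x', y_{n+1} = y_n + h·y'.
0.000000: (-1.700000, -0.200000); f=(-1.716000, -0.340000) → (-1.905920, -0.240800)
0.120000: (-1.905920, -0.240800); f=(-1.929114, -0.458946) → (-2.137414, -0.295873)
0.240000: (-2.137414, -0.295873); f=(-2.172430, -0.632404) → (-2.398105, -0.371762)
(x(0.36), y(0.36)) ≈ (-2.3981, -0.3718)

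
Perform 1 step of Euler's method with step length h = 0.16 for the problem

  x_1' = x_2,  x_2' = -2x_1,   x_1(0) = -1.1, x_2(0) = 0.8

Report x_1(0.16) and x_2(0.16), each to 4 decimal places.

-0.9720, 1.1520

Euler on (x_1,x_2): x_1_{n+1} = x_1_n + h·x_1', x_2_{n+1} = x_2_n + h·x_2'.
0.000000: (-1.100000, 0.800000); f=(0.800000, 2.200000) → (-0.972000, 1.152000)
(x_1(0.16), x_2(0.16)) ≈ (-0.9720, 1.1520)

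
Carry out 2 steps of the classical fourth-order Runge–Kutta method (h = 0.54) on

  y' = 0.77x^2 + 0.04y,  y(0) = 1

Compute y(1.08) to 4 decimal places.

RK4: k1 = f(x_n, y_n); k2 = f(x_n + h/2, y_n + (h/2)·k1); k3 = f(x_n + h/2, y_n + (h/2)·k2); k4 = f(x_n + h, y_n + h·k3); y_{n+1} = y_n + (h/6)·(k1 + 2k2 + 2k3 + k4).
x=0.000000, y=1.000000:
  k1 = f(0.000000, 1.000000) = 0.040000
  k2 = f(0.270000, 1.010800) = 0.096565
  k3 = f(0.270000, 1.026073) = 0.097176
  k4 = f(0.540000, 1.052475) = 0.266631
  y ← 1.000000 + (0.54/6)·(k1 + 2k2 + 2k3 + k4) = 1.062470
x=0.540000, y=1.062470:
  k1 = f(0.540000, 1.062470) = 0.267031
  k2 = f(0.810000, 1.134568) = 0.550580
  k3 = f(0.810000, 1.211127) = 0.553642
  k4 = f(1.080000, 1.361437) = 0.952585
  y ← 1.062470 + (0.54/6)·(k1 + 2k2 + 2k3 + k4) = 1.370996
y(1.08) ≈ 1.3710

1.3710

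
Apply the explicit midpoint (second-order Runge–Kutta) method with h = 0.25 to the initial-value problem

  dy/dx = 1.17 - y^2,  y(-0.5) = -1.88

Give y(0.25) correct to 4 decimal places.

Midpoint: k1 = f(x_n, y_n); k2 = f(x_n + h/2, y_n + (h/2)·k1); y_{n+1} = y_n + h·k2.
x=-0.500000, y=-1.880000:
  k1 = f(-0.500000, -1.880000) = -2.364400
  k2 = f(-0.375000, -2.175550) = -3.563018
  y ← -1.880000 + 0.25·(-3.563018) = -2.770754
x=-0.250000, y=-2.770754:
  k1 = f(-0.250000, -2.770754) = -6.507080
  k2 = f(-0.125000, -3.584139) = -11.676056
  y ← -2.770754 + 0.25·(-11.676056) = -5.689768
x=0.000000, y=-5.689768:
  k1 = f(0.000000, -5.689768) = -31.203464
  k2 = f(0.125000, -9.590201) = -90.801964
  y ← -5.689768 + 0.25·(-90.801964) = -28.390259
y(0.25) ≈ -28.3903

-28.3903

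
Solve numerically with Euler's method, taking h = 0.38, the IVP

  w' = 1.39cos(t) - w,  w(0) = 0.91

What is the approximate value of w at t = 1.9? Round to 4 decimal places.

Euler: w_{n+1} = w_n + h·f(t_n, w_n).
t=0.000000, w=0.910000: f=0.480000 → w ← 0.910000 + 0.38·0.480000 = 1.092400
t=0.380000, w=1.092400: f=0.198444 → w ← 1.092400 + 0.38·0.198444 = 1.167809
t=0.760000, w=1.167809: f=-0.160287 → w ← 1.167809 + 0.38·(-0.160287) = 1.106900
t=1.140000, w=1.106900: f=-0.526443 → w ← 1.106900 + 0.38·(-0.526443) = 0.906851
t=1.520000, w=0.906851: f=-0.836275 → w ← 0.906851 + 0.38·(-0.836275) = 0.589067
w(1.9) ≈ 0.5891

0.5891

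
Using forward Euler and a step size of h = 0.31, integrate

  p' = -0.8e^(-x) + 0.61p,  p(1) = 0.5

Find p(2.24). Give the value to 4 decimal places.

Euler: p_{n+1} = p_n + h·f(x_n, p_n).
x=1.000000, p=0.500000: f=0.010696 → p ← 0.500000 + 0.31·0.010696 = 0.503316
x=1.310000, p=0.503316: f=0.091167 → p ← 0.503316 + 0.31·0.091167 = 0.531578
x=1.620000, p=0.531578: f=0.165943 → p ← 0.531578 + 0.31·0.165943 = 0.583020
x=1.930000, p=0.583020: f=0.239524 → p ← 0.583020 + 0.31·0.239524 = 0.657272
p(2.24) ≈ 0.6573

0.6573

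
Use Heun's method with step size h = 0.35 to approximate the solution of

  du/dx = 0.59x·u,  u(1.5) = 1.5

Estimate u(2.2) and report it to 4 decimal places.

3.1718

Heun: k1 = f(x_n, u_n); k2 = f(x_n + h, u_n + h·k1); u_{n+1} = u_n + (h/2)·(k1 + k2).
x=1.500000, u=1.500000:
  k1 = f(1.500000, 1.500000) = 1.327500
  k2 = f(1.850000, 1.964625) = 2.144388
  u ← 1.500000 + (0.35/2)·(1.327500 + 2.144388) = 2.107580
x=1.850000, u=2.107580:
  k1 = f(1.850000, 2.107580) = 2.300424
  k2 = f(2.200000, 2.912729) = 3.780722
  u ← 2.107580 + (0.35/2)·(2.300424 + 3.780722) = 3.171781
u(2.2) ≈ 3.1718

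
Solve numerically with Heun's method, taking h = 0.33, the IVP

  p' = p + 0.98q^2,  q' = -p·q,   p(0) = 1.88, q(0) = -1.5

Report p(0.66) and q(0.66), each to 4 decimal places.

Heun on (p,q): k1 = f(s_n, state_n); k2 = f(s_n + h, state_n + h·k1); state_{n+1} = state_n + (h/2)·(k1 + k2).
0.000000: (1.880000, -1.500000)
  k1 = (4.085000, 2.820000)
  predictor → (3.228050, -0.569400)
  k2 = (3.545782, 1.838052)
  → (3.139079, -0.731421)
0.330000: (3.139079, -0.731421)
  k1 = (3.663357, 2.295990)
  predictor → (4.347987, 0.026255)
  k2 = (4.348662, -0.114157)
  → (4.461062, -0.371419)
(p(0.66), q(0.66)) ≈ (4.4611, -0.3714)

4.4611, -0.3714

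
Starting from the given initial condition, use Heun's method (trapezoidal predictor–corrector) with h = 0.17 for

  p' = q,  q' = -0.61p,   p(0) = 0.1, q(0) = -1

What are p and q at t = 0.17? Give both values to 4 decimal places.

-0.0709, -1.0016

Heun on (p,q): k1 = f(t_n, state_n); k2 = f(t_n + h, state_n + h·k1); state_{n+1} = state_n + (h/2)·(k1 + k2).
0.000000: (0.100000, -1.000000)
  k1 = (-1.000000, -0.061000)
  predictor → (-0.070000, -1.010370)
  k2 = (-1.010370, 0.042700)
  → (-0.070881, -1.001556)
(p(0.17), q(0.17)) ≈ (-0.0709, -1.0016)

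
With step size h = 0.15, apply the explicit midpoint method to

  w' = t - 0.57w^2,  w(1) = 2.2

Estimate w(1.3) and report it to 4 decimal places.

Midpoint: k1 = f(t_n, w_n); k2 = f(t_n + h/2, w_n + (h/2)·k1); w_{n+1} = w_n + h·k2.
t=1.000000, w=2.200000:
  k1 = f(1.000000, 2.200000) = -1.758800
  k2 = f(1.075000, 2.068090) = -1.362888
  w ← 2.200000 + 0.15·(-1.362888) = 1.995567
t=1.150000, w=1.995567:
  k1 = f(1.150000, 1.995567) = -1.119904
  k2 = f(1.225000, 1.911574) = -0.857846
  w ← 1.995567 + 0.15·(-0.857846) = 1.866890
w(1.3) ≈ 1.8669

1.8669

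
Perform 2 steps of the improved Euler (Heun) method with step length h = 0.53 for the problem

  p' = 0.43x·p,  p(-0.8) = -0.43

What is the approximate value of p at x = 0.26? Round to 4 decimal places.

-0.3789

Heun: k1 = f(x_n, p_n); k2 = f(x_n + h, p_n + h·k1); p_{n+1} = p_n + (h/2)·(k1 + k2).
x=-0.800000, p=-0.430000:
  k1 = f(-0.800000, -0.430000) = 0.147920
  k2 = f(-0.270000, -0.351602) = 0.040821
  p ← -0.430000 + (0.53/2)·(0.147920 + 0.040821) = -0.379984
x=-0.270000, p=-0.379984:
  k1 = f(-0.270000, -0.379984) = 0.044116
  k2 = f(0.260000, -0.356602) = -0.039868
  p ← -0.379984 + (0.53/2)·(0.044116 + (-0.039868)) = -0.378858
p(0.26) ≈ -0.3789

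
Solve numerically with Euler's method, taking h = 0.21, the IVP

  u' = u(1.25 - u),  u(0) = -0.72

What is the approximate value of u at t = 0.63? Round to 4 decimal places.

Euler: u_{n+1} = u_n + h·f(t_n, u_n).
t=0.000000, u=-0.720000: f=-1.418400 → u ← -0.720000 + 0.21·(-1.418400) = -1.017864
t=0.210000, u=-1.017864: f=-2.308377 → u ← -1.017864 + 0.21·(-2.308377) = -1.502623
t=0.420000, u=-1.502623: f=-4.136155 → u ← -1.502623 + 0.21·(-4.136155) = -2.371216
u(0.63) ≈ -2.3712

-2.3712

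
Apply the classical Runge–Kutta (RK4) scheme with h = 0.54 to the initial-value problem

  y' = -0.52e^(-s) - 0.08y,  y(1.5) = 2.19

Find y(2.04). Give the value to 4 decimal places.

2.0501

RK4: k1 = f(s_n, y_n); k2 = f(s_n + h/2, y_n + (h/2)·k1); k3 = f(s_n + h/2, y_n + (h/2)·k2); k4 = f(s_n + h, y_n + h·k3); y_{n+1} = y_n + (h/6)·(k1 + 2k2 + 2k3 + k4).
s=1.500000, y=2.190000:
  k1 = f(1.500000, 2.190000) = -0.291228
  k2 = f(1.770000, 2.111369) = -0.257483
  k3 = f(1.770000, 2.120480) = -0.258212
  k4 = f(2.040000, 2.050566) = -0.231660
  y ← 2.190000 + (0.54/6)·(k1 + 2k2 + 2k3 + k4) = 2.050115
y(2.04) ≈ 2.0501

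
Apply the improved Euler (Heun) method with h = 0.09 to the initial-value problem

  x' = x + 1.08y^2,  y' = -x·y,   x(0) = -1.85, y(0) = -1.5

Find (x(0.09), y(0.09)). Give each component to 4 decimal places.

-1.7560, -1.7664

Heun on (x,y): k1 = f(t_n, state_n); k2 = f(t_n + h, state_n + h·k1); state_{n+1} = state_n + (h/2)·(k1 + k2).
0.000000: (-1.850000, -1.500000)
  k1 = (0.580000, -2.775000)
  predictor → (-1.797800, -1.749750)
  k2 = (1.508755, -3.145701)
  → (-1.756006, -1.766432)
(x(0.09), y(0.09)) ≈ (-1.7560, -1.7664)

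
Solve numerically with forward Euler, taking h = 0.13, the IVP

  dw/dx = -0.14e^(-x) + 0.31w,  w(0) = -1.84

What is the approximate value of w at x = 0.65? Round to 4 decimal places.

-2.3200

Euler: w_{n+1} = w_n + h·f(x_n, w_n).
x=0.000000, w=-1.840000: f=-0.710400 → w ← -1.840000 + 0.13·(-0.710400) = -1.932352
x=0.130000, w=-1.932352: f=-0.721962 → w ← -1.932352 + 0.13·(-0.721962) = -2.026207
x=0.260000, w=-2.026207: f=-0.736071 → w ← -2.026207 + 0.13·(-0.736071) = -2.121896
x=0.390000, w=-2.121896: f=-0.752576 → w ← -2.121896 + 0.13·(-0.752576) = -2.219731
x=0.520000, w=-2.219731: f=-0.771350 → w ← -2.219731 + 0.13·(-0.771350) = -2.320007
w(0.65) ≈ -2.3200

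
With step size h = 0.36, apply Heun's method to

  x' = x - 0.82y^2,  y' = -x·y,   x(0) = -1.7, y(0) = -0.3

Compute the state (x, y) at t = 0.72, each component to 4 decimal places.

-3.7842, -1.5638

Heun on (x,y): k1 = f(t_n, state_n); k2 = f(t_n + h, state_n + h·k1); state_{n+1} = state_n + (h/2)·(k1 + k2).
0.000000: (-1.700000, -0.300000)
  k1 = (-1.773800, -0.510000)
  predictor → (-2.338568, -0.483600)
  k2 = (-2.530341, -1.130931)
  → (-2.474745, -0.595368)
0.360000: (-2.474745, -0.595368)
  k1 = (-2.765405, -1.473383)
  predictor → (-3.470291, -1.125786)
  k2 = (-4.509554, -3.906804)
  → (-3.784238, -1.563801)
(x(0.72), y(0.72)) ≈ (-3.7842, -1.5638)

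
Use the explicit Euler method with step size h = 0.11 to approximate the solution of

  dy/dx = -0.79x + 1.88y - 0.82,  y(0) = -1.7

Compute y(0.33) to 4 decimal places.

-3.3489

Euler: y_{n+1} = y_n + h·f(x_n, y_n).
x=0.000000, y=-1.700000: f=-4.016000 → y ← -1.700000 + 0.11·(-4.016000) = -2.141760
x=0.110000, y=-2.141760: f=-4.933409 → y ← -2.141760 + 0.11·(-4.933409) = -2.684435
x=0.220000, y=-2.684435: f=-6.040538 → y ← -2.684435 + 0.11·(-6.040538) = -3.348894
y(0.33) ≈ -3.3489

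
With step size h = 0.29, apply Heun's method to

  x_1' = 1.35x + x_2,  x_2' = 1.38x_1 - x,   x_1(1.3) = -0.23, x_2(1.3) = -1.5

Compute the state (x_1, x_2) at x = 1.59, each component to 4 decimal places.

Heun on (x_1,x_2): k1 = f(x_n, state_n); k2 = f(x_n + h, state_n + h·k1); state_{n+1} = state_n + (h/2)·(k1 + k2).
1.300000: (-0.230000, -1.500000)
  k1 = (0.255000, -1.617400)
  predictor → (-0.156050, -1.969046)
  k2 = (0.177454, -1.805349)
  → (-0.167294, -1.996299)
(x_1(1.59), x_2(1.59)) ≈ (-0.1673, -1.9963)

-0.1673, -1.9963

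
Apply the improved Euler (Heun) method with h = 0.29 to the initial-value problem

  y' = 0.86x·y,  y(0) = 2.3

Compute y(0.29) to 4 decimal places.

Heun: k1 = f(x_n, y_n); k2 = f(x_n + h, y_n + h·k1); y_{n+1} = y_n + (h/2)·(k1 + k2).
x=0.000000, y=2.300000:
  k1 = f(0.000000, 2.300000) = 0.000000
  k2 = f(0.290000, 2.300000) = 0.573620
  y ← 2.300000 + (0.29/2)·(0.000000 + 0.573620) = 2.383175
y(0.29) ≈ 2.3832

2.3832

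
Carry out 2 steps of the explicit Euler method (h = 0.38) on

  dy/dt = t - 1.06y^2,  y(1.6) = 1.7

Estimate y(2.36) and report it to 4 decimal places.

1.3692

Euler: y_{n+1} = y_n + h·f(t_n, y_n).
t=1.600000, y=1.700000: f=-1.463400 → y ← 1.700000 + 0.38·(-1.463400) = 1.143908
t=1.980000, y=1.143908: f=0.592963 → y ← 1.143908 + 0.38·0.592963 = 1.369234
y(2.36) ≈ 1.3692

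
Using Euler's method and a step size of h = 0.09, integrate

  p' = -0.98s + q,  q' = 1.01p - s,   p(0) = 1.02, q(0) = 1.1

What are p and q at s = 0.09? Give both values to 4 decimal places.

1.1190, 1.1927

Euler on (p,q): p_{n+1} = p_n + h·p', q_{n+1} = q_n + h·q'.
0.000000: (1.020000, 1.100000); f=(1.100000, 1.030200) → (1.119000, 1.192718)
(p(0.09), q(0.09)) ≈ (1.1190, 1.1927)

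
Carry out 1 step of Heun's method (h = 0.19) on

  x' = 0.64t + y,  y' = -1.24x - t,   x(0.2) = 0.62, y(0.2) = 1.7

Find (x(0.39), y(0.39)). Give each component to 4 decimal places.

Heun on (x,y): k1 = f(t_n, state_n); k2 = f(t_n + h, state_n + h·k1); state_{n+1} = state_n + (h/2)·(k1 + k2).
0.200000: (0.620000, 1.700000)
  k1 = (1.828000, -0.968800)
  predictor → (0.967320, 1.515928)
  k2 = (1.765528, -1.589477)
  → (0.961385, 1.456964)
(x(0.39), y(0.39)) ≈ (0.9614, 1.4570)

0.9614, 1.4570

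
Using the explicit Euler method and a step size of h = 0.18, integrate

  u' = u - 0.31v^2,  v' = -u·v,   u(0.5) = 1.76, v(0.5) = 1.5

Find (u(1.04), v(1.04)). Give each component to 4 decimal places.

2.6231, 0.3963

Euler on (u,v): u_{n+1} = u_n + h·u', v_{n+1} = v_n + h·v'.
0.500000: (1.760000, 1.500000); f=(1.062500, -2.640000) → (1.951250, 1.024800)
0.680000: (1.951250, 1.024800); f=(1.625683, -1.999641) → (2.243873, 0.664865)
0.860000: (2.243873, 0.664865); f=(2.106839, -1.491872) → (2.623104, 0.396328)
(u(1.04), v(1.04)) ≈ (2.6231, 0.3963)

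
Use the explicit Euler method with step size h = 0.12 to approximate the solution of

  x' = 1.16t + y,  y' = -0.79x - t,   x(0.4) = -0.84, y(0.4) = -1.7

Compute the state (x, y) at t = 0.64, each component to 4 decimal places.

Euler on (x,y): x_{n+1} = x_n + h·x', y_{n+1} = y_n + h·y'.
0.400000: (-0.840000, -1.700000); f=(-1.236000, 0.263600) → (-0.988320, -1.668368)
0.520000: (-0.988320, -1.668368); f=(-1.065168, 0.260773) → (-1.116140, -1.637075)
(x(0.64), y(0.64)) ≈ (-1.1161, -1.6371)

-1.1161, -1.6371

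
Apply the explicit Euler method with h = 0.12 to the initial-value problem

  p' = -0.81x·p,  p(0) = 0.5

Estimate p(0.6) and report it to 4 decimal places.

Euler: p_{n+1} = p_n + h·f(x_n, p_n).
x=0.000000, p=0.500000: f=0.000000 → p ← 0.500000 + 0.12·0.000000 = 0.500000
x=0.120000, p=0.500000: f=-0.048600 → p ← 0.500000 + 0.12·(-0.048600) = 0.494168
x=0.240000, p=0.494168: f=-0.096066 → p ← 0.494168 + 0.12·(-0.096066) = 0.482640
x=0.360000, p=0.482640: f=-0.140738 → p ← 0.482640 + 0.12·(-0.140738) = 0.465752
x=0.480000, p=0.465752: f=-0.181084 → p ← 0.465752 + 0.12·(-0.181084) = 0.444021
p(0.6) ≈ 0.4440

0.4440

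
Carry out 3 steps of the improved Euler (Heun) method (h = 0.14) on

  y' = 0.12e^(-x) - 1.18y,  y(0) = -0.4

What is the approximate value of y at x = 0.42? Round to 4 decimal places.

Heun: k1 = f(x_n, y_n); k2 = f(x_n + h, y_n + h·k1); y_{n+1} = y_n + (h/2)·(k1 + k2).
x=0.000000, y=-0.400000:
  k1 = f(0.000000, -0.400000) = 0.592000
  k2 = f(0.140000, -0.317120) = 0.478525
  y ← -0.400000 + (0.14/2)·(0.592000 + 0.478525) = -0.325063
x=0.140000, y=-0.325063:
  k1 = f(0.140000, -0.325063) = 0.487898
  k2 = f(0.280000, -0.256758) = 0.393668
  y ← -0.325063 + (0.14/2)·(0.487898 + 0.393668) = -0.263354
x=0.280000, y=-0.263354:
  k1 = f(0.280000, -0.263354) = 0.401451
  k2 = f(0.420000, -0.207150) = 0.323283
  y ← -0.263354 + (0.14/2)·(0.401451 + 0.323283) = -0.212622
y(0.42) ≈ -0.2126

-0.2126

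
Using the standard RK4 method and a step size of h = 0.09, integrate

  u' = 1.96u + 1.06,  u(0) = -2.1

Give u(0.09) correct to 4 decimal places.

-2.4008

RK4: k1 = f(s_n, u_n); k2 = f(s_n + h/2, u_n + (h/2)·k1); k3 = f(s_n + h/2, u_n + (h/2)·k2); k4 = f(s_n + h, u_n + h·k3); u_{n+1} = u_n + (h/6)·(k1 + 2k2 + 2k3 + k4).
s=0.000000, u=-2.100000:
  k1 = f(0.000000, -2.100000) = -3.056000
  k2 = f(0.045000, -2.237520) = -3.325539
  k3 = f(0.045000, -2.249649) = -3.349313
  k4 = f(0.090000, -2.401438) = -3.646819
  u ← -2.100000 + (0.09/6)·(k1 + 2k2 + 2k3 + k4) = -2.400788
u(0.09) ≈ -2.4008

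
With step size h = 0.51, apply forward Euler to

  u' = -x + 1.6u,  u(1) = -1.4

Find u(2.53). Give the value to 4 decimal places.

-12.4951

Euler: u_{n+1} = u_n + h·f(x_n, u_n).
x=1.000000, u=-1.400000: f=-3.240000 → u ← -1.400000 + 0.51·(-3.240000) = -3.052400
x=1.510000, u=-3.052400: f=-6.393840 → u ← -3.052400 + 0.51·(-6.393840) = -6.313258
x=2.020000, u=-6.313258: f=-12.121213 → u ← -6.313258 + 0.51·(-12.121213) = -12.495077
u(2.53) ≈ -12.4951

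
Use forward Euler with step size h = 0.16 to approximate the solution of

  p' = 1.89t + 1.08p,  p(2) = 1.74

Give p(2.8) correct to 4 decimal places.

Euler: p_{n+1} = p_n + h·f(t_n, p_n).
t=2.000000, p=1.740000: f=5.659200 → p ← 1.740000 + 0.16·5.659200 = 2.645472
t=2.160000, p=2.645472: f=6.939510 → p ← 2.645472 + 0.16·6.939510 = 3.755794
t=2.320000, p=3.755794: f=8.441057 → p ← 3.755794 + 0.16·8.441057 = 5.106363
t=2.480000, p=5.106363: f=10.202072 → p ← 5.106363 + 0.16·10.202072 = 6.738694
t=2.640000, p=6.738694: f=12.267390 → p ← 6.738694 + 0.16·12.267390 = 8.701477
p(2.8) ≈ 8.7015

8.7015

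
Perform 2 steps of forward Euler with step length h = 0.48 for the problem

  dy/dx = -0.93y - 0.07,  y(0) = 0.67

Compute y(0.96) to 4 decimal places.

0.1531

Euler: y_{n+1} = y_n + h·f(x_n, y_n).
x=0.000000, y=0.670000: f=-0.693100 → y ← 0.670000 + 0.48·(-0.693100) = 0.337312
x=0.480000, y=0.337312: f=-0.383700 → y ← 0.337312 + 0.48·(-0.383700) = 0.153136
y(0.96) ≈ 0.1531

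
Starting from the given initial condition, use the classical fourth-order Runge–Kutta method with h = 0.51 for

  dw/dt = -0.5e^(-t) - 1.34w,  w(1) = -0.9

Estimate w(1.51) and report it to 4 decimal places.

RK4: k1 = f(t_n, w_n); k2 = f(t_n + h/2, w_n + (h/2)·k1); k3 = f(t_n + h/2, w_n + (h/2)·k2); k4 = f(t_n + h, w_n + h·k3); w_{n+1} = w_n + (h/6)·(k1 + 2k2 + 2k3 + k4).
t=1.000000, w=-0.900000:
  k1 = f(1.000000, -0.900000) = 1.022060
  k2 = f(1.255000, -0.639375) = 0.714224
  k3 = f(1.255000, -0.717873) = 0.819412
  k4 = f(1.510000, -0.482100) = 0.535559
  w ← -0.900000 + (0.51/6)·(k1 + 2k2 + 2k3 + k4) = -0.506884
w(1.51) ≈ -0.5069

-0.5069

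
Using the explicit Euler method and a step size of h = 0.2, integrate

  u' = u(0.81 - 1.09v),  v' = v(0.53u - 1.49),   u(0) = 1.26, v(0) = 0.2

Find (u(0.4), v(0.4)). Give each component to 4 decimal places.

Euler on (u,v): u_{n+1} = u_n + h·u', v_{n+1} = v_n + h·v'.
0.000000: (1.260000, 0.200000); f=(0.745920, -0.164440) → (1.409184, 0.167112)
0.200000: (1.409184, 0.167112); f=(0.884753, -0.124186) → (1.586135, 0.142275)
(u(0.4), v(0.4)) ≈ (1.5861, 0.1423)

1.5861, 0.1423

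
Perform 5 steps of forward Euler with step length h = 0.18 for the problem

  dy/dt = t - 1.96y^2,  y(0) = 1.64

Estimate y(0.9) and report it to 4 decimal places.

Euler: y_{n+1} = y_n + h·f(t_n, y_n).
t=0.000000, y=1.640000: f=-5.271616 → y ← 1.640000 + 0.18·(-5.271616) = 0.691109
t=0.180000, y=0.691109: f=-0.756158 → y ← 0.691109 + 0.18·(-0.756158) = 0.555001
t=0.360000, y=0.555001: f=-0.243730 → y ← 0.555001 + 0.18·(-0.243730) = 0.511129
t=0.540000, y=0.511129: f=0.027944 → y ← 0.511129 + 0.18·0.027944 = 0.516159
t=0.720000, y=0.516159: f=0.197816 → y ← 0.516159 + 0.18·0.197816 = 0.551766
y(0.9) ≈ 0.5518

0.5518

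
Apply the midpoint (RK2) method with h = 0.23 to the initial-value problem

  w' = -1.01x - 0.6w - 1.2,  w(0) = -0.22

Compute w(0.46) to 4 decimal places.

-0.7477

Midpoint: k1 = f(x_n, w_n); k2 = f(x_n + h/2, w_n + (h/2)·k1); w_{n+1} = w_n + h·k2.
x=0.000000, w=-0.220000:
  k1 = f(0.000000, -0.220000) = -1.068000
  k2 = f(0.115000, -0.342820) = -1.110458
  w ← -0.220000 + 0.23·(-1.110458) = -0.475405
x=0.230000, w=-0.475405:
  k1 = f(0.230000, -0.475405) = -1.147057
  k2 = f(0.345000, -0.607317) = -1.184060
  w ← -0.475405 + 0.23·(-1.184060) = -0.747739
w(0.46) ≈ -0.7477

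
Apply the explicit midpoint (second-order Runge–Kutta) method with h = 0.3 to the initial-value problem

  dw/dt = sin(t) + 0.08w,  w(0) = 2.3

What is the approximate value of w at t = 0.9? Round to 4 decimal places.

2.8600

Midpoint: k1 = f(t_n, w_n); k2 = f(t_n + h/2, w_n + (h/2)·k1); w_{n+1} = w_n + h·k2.
t=0.000000, w=2.300000:
  k1 = f(0.000000, 2.300000) = 0.184000
  k2 = f(0.150000, 2.327600) = 0.335646
  w ← 2.300000 + 0.3·0.335646 = 2.400694
t=0.300000, w=2.400694:
  k1 = f(0.300000, 2.400694) = 0.487576
  k2 = f(0.450000, 2.473830) = 0.632872
  w ← 2.400694 + 0.3·0.632872 = 2.590555
t=0.600000, w=2.590555:
  k1 = f(0.600000, 2.590555) = 0.771887
  k2 = f(0.750000, 2.706338) = 0.898146
  w ← 2.590555 + 0.3·0.898146 = 2.859999
w(0.9) ≈ 2.8600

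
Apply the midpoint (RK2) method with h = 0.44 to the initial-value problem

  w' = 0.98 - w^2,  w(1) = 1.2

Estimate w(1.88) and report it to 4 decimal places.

Midpoint: k1 = f(x_n, w_n); k2 = f(x_n + h/2, w_n + (h/2)·k1); w_{n+1} = w_n + h·k2.
x=1.000000, w=1.200000:
  k1 = f(1.000000, 1.200000) = -0.460000
  k2 = f(1.220000, 1.098800) = -0.227361
  w ← 1.200000 + 0.44·(-0.227361) = 1.099961
x=1.440000, w=1.099961:
  k1 = f(1.440000, 1.099961) = -0.229914
  k2 = f(1.660000, 1.049380) = -0.121198
  w ← 1.099961 + 0.44·(-0.121198) = 1.046634
w(1.88) ≈ 1.0466

1.0466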